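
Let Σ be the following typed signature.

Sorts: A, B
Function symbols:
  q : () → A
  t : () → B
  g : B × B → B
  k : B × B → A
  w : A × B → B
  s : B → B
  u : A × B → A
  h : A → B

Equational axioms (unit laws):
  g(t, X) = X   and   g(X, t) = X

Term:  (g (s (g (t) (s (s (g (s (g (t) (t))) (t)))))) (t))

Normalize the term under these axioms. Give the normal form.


normal form = (s (s (s (s (t)))))

1. (g (s (g (t) (s (s (g (s (g (t) (t))) (t)))))) (t))  →  (s (g (t) (s (s (g (s (g (t) (t))) (t))))))
2. (s (g (t) (s (s (g (s (g (t) (t))) (t))))))  →  (s (s (s (g (s (g (t) (t))) (t)))))
3. (s (s (s (g (s (g (t) (t))) (t)))))  →  (s (s (s (s (g (t) (t))))))
4. (s (s (s (s (g (t) (t))))))  →  (s (s (s (s (t)))))


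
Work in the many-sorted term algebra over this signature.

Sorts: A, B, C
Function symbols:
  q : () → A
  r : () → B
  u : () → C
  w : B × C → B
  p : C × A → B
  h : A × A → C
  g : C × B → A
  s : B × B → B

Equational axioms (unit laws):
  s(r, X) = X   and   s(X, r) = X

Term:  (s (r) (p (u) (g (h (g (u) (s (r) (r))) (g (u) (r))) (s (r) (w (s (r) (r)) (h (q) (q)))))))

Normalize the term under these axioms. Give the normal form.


normal form = (p (u) (g (h (g (u) (r)) (g (u) (r))) (w (r) (h (q) (q)))))

1. (s (r) (p (u) (g (h (g (u) (s (r) (r))) (g (u) (r))) (s (r) (w (s (r) (r)) (h (q) (q)))))))  →  (p (u) (g (h (g (u) (s (r) (r))) (g (u) (r))) (s (r) (w (s (r) (r)) (h (q) (q))))))
2. (p (u) (g (h (g (u) (s (r) (r))) (g (u) (r))) (s (r) (w (s (r) (r)) (h (q) (q))))))  →  (p (u) (g (h (g (u) (r)) (g (u) (r))) (s (r) (w (s (r) (r)) (h (q) (q))))))
3. (p (u) (g (h (g (u) (r)) (g (u) (r))) (s (r) (w (s (r) (r)) (h (q) (q))))))  →  (p (u) (g (h (g (u) (r)) (g (u) (r))) (w (s (r) (r)) (h (q) (q)))))
4. (p (u) (g (h (g (u) (r)) (g (u) (r))) (w (s (r) (r)) (h (q) (q)))))  →  (p (u) (g (h (g (u) (r)) (g (u) (r))) (w (r) (h (q) (q)))))


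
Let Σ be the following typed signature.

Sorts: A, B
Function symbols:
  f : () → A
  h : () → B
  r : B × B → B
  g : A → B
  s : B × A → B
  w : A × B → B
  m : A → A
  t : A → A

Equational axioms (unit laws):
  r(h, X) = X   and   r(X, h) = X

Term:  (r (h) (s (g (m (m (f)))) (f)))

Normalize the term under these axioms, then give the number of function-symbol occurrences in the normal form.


size = 6

1. (r (h) (s (g (m (m (f)))) (f)))  →  (s (g (m (m (f)))) (f))
normal form: (s (g (m (m (f)))) (f))


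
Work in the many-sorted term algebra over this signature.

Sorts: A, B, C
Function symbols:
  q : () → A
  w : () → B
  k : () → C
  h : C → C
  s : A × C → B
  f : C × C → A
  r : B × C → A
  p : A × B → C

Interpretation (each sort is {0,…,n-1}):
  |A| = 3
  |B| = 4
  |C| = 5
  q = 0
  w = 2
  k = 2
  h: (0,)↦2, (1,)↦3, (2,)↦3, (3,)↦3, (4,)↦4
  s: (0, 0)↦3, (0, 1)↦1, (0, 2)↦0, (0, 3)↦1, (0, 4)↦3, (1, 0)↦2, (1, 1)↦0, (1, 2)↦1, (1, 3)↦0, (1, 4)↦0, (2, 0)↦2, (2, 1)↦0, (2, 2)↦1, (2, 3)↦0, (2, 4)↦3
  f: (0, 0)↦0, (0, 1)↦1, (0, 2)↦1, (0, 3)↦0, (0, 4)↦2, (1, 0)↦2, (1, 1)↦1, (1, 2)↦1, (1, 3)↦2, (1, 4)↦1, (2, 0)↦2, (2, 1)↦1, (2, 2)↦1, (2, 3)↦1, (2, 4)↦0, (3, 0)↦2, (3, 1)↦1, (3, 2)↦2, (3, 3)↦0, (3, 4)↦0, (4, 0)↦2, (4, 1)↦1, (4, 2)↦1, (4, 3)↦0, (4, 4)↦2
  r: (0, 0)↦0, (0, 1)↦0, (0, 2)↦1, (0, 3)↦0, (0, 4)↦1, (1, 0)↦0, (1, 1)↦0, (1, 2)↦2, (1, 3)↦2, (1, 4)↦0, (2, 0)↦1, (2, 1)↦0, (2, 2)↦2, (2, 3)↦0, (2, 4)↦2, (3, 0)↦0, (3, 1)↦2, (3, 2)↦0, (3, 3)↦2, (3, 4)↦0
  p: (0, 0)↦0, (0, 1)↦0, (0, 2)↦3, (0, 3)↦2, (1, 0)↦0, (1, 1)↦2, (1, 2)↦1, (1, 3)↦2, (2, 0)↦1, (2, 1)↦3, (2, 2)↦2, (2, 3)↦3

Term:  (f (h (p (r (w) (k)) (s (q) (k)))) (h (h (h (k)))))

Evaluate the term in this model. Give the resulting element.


  w = 2
  k = 2
  (r (w) (k)) = r(2, 2) = 2
  q = 0
  k = 2
  (s (q) (k)) = s(0, 2) = 0
  (p (r (w) (k)) (s (q) (k))) = p(2, 0) = 1
  (h (p (r (w) (k)) (s (q) (k)))) = h(1,) = 3
  k = 2
  (h (k)) = h(2,) = 3
  (h (h (k))) = h(3,) = 3
  (h (h (h (k)))) = h(3,) = 3
  (f (h (p (r (w) (k)) (s (q) (k)))) (h (h (h (k))))) = f(3, 3) = 0

value = 0


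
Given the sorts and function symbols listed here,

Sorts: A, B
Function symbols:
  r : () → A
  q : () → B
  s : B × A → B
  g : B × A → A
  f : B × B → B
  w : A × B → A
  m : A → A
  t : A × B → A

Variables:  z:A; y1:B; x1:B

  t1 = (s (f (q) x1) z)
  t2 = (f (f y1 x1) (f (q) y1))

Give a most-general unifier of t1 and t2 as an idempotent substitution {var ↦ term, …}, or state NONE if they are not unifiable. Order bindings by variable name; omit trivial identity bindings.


head clash or occurs-check failure — not unifiable

NONE (not unifiable)


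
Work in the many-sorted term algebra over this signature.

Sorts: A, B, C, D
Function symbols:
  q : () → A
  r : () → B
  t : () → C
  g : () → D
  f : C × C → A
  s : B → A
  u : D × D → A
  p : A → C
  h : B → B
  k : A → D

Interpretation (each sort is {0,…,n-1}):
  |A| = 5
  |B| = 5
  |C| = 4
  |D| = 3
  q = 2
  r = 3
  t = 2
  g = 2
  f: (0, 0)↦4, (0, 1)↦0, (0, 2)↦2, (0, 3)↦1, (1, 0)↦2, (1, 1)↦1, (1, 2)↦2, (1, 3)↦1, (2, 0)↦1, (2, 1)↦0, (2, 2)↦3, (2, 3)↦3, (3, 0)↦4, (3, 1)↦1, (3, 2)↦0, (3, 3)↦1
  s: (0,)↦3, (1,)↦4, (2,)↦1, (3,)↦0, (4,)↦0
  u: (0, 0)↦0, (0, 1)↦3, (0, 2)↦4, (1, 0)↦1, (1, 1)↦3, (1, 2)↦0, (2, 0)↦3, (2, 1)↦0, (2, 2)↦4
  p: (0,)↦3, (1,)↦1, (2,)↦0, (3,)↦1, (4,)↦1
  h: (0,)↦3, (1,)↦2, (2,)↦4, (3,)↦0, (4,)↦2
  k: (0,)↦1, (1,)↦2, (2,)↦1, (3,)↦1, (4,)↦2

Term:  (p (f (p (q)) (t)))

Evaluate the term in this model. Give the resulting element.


value = 0

  q = 2
  (p (q)) = p(2,) = 0
  t = 2
  (f (p (q)) (t)) = f(0, 2) = 2
  (p (f (p (q)) (t))) = p(2,) = 0


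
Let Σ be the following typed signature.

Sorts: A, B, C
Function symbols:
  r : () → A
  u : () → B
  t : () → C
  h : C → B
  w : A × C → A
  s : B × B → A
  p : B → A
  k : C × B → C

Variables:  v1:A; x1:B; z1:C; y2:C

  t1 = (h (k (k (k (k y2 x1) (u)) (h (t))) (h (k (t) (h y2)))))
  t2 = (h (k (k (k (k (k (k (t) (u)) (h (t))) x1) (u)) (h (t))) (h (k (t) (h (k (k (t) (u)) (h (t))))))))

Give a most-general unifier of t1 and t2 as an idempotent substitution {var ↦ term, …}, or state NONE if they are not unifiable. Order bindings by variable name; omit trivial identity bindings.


{y2 ↦ (k (k (t) (u)) (h (t)))}


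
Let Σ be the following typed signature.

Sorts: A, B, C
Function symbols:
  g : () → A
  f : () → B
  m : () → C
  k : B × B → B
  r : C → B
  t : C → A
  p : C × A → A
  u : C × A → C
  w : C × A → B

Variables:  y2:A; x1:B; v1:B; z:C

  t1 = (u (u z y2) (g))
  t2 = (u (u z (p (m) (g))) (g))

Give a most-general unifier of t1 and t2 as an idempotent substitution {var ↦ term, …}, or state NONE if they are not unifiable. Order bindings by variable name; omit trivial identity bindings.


{y2 ↦ (p (m) (g))}


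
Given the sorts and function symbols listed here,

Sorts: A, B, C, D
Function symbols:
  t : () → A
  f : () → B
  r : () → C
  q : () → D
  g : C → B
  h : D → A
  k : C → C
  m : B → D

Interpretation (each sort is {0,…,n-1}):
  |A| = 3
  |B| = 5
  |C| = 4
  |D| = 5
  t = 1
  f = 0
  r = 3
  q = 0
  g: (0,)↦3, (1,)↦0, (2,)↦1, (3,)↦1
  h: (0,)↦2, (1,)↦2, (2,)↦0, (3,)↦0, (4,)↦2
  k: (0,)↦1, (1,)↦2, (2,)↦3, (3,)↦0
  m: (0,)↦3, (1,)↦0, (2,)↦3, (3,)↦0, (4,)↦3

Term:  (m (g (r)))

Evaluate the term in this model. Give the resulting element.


value = 0

  r = 3
  (g (r)) = g(3,) = 1
  (m (g (r))) = m(1,) = 0


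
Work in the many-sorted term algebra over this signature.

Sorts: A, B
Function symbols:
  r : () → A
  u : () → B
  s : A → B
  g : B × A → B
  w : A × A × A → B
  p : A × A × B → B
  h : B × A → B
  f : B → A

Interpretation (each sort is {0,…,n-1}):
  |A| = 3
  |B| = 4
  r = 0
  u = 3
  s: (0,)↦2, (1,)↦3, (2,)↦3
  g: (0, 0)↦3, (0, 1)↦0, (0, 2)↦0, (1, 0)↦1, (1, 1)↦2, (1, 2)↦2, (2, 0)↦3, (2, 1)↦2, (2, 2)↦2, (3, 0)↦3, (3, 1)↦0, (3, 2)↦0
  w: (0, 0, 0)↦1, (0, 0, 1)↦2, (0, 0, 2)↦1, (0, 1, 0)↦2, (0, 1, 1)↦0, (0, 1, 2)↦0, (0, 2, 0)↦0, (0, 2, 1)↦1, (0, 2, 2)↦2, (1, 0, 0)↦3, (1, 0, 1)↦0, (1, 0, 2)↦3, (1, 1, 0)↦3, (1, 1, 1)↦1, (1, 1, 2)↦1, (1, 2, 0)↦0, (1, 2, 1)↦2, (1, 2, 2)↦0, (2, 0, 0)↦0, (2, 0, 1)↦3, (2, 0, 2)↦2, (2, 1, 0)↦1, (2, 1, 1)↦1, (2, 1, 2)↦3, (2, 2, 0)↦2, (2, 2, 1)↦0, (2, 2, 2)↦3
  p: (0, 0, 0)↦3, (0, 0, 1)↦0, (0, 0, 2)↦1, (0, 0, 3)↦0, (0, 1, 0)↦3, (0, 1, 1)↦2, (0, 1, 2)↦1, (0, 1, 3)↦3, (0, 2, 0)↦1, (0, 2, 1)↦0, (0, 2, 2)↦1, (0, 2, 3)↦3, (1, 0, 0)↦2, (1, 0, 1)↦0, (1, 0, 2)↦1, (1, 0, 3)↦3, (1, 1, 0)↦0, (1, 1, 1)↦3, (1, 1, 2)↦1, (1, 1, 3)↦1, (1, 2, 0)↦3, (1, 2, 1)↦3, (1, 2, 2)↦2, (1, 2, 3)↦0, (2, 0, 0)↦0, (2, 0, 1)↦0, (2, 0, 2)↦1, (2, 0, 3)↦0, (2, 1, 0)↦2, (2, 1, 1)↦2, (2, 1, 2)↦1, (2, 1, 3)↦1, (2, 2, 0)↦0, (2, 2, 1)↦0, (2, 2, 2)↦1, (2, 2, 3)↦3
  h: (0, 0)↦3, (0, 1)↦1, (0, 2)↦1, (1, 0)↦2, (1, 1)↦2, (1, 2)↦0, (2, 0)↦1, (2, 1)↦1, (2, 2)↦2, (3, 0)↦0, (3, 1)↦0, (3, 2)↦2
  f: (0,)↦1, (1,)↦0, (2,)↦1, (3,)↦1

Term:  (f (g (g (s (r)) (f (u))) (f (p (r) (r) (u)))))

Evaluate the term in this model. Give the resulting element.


  r = 0
  (s (r)) = s(0,) = 2
  u = 3
  (f (u)) = f(3,) = 1
  (g (s (r)) (f (u))) = g(2, 1) = 2
  r = 0
  r = 0
  u = 3
  (p (r) (r) (u)) = p(0, 0, 3) = 0
  (f (p (r) (r) (u))) = f(0,) = 1
  (g (g (s (r)) (f (u))) (f (p (r) (r) (u)))) = g(2, 1) = 2
  (f (g (g (s (r)) (f (u))) (f (p (r) (r) (u))))) = f(2,) = 1

value = 1


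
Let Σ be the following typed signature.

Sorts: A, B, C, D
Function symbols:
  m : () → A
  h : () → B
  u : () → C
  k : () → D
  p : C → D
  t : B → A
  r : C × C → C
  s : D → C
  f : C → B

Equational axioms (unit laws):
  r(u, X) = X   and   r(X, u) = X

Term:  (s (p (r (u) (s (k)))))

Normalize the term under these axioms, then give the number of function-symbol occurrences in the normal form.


1. (s (p (r (u) (s (k)))))  →  (s (p (s (k))))
normal form: (s (p (s (k))))

size = 4


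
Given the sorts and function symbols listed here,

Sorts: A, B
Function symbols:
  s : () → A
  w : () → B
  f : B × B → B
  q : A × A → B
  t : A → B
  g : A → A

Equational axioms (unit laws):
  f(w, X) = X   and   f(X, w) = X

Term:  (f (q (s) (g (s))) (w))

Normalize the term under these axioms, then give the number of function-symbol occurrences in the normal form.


size = 4

1. (f (q (s) (g (s))) (w))  →  (q (s) (g (s)))
normal form: (q (s) (g (s)))


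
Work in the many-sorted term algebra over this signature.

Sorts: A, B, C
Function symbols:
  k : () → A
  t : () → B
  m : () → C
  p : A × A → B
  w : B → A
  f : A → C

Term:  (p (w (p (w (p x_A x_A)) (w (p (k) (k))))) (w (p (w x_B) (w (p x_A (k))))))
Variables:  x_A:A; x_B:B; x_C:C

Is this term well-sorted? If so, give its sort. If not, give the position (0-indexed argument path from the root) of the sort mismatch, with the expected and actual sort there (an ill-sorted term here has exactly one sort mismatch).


          x_A : A
          x_A : A
        (p x_A x_A) : B
      (w (p x_A x_A)) : A
          (k) : A
          (k) : A
        (p (k) (k)) : B
      (w (p (k) (k))) : A
    (p (w (p x_A x_A)) (w (p (k) (k)))) : B
  (w (p (w (p x_A x_A)) (w (p (k) (k))))) : A
        x_B : B
      (w x_B) : A
          x_A : A
          (k) : A
        (p x_A (k)) : B
      (w (p x_A (k))) : A
    (p (w x_B) (w (p x_A (k)))) : B
  (w (p (w x_B) (w (p x_A (k))))) : A
(p (w (p (w (p x_A x_A)) (w (p (k) (k))))) (w (p (w x_B) (w (p x_A (k)))))) : B

well-sorted; sort = B


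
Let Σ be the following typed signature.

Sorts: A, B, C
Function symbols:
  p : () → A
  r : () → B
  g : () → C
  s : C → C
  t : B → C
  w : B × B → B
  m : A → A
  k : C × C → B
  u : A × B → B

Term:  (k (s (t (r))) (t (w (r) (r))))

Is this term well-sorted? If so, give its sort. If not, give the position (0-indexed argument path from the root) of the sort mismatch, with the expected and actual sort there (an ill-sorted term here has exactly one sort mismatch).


      (r) : B
    (t (r)) : C
  (s (t (r))) : C
      (r) : B
      (r) : B
    (w (r) (r)) : B
  (t (w (r) (r))) : C
(k (s (t (r))) (t (w (r) (r)))) : B

well-sorted; sort = B


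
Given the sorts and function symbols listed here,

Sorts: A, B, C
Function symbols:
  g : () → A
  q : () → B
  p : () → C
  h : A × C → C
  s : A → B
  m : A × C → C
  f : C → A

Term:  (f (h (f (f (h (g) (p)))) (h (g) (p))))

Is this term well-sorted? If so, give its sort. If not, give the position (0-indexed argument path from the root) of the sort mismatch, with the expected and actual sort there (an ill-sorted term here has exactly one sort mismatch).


ill-sorted at position [0, 0, 0]: expected C, got A

          (g) : A
          (p) : C
        (h (g) (p)) : C
      (f (h (g) (p))) : A
    (f (f (h (g) (p)))) : ✗ arg 0 at [0, 0, 0] has sort A, expected C
      (g) : A
      (p) : C
    (h (g) (p)) : C


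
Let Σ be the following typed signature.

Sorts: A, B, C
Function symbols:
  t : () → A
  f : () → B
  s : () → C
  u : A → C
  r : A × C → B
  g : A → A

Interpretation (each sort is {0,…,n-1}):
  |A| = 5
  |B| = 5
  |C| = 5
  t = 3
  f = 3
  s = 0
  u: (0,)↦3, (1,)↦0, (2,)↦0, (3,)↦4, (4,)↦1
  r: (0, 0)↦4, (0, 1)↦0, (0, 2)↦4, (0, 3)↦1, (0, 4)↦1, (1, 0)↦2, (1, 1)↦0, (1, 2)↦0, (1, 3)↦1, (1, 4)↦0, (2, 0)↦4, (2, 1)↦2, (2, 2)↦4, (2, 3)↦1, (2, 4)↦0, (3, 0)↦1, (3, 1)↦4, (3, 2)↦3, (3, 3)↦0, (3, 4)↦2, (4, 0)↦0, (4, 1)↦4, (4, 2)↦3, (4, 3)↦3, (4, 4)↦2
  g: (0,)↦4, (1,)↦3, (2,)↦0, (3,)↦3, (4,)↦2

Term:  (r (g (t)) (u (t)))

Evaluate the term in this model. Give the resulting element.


  t = 3
  (g (t)) = g(3,) = 3
  t = 3
  (u (t)) = u(3,) = 4
  (r (g (t)) (u (t))) = r(3, 4) = 2

value = 2


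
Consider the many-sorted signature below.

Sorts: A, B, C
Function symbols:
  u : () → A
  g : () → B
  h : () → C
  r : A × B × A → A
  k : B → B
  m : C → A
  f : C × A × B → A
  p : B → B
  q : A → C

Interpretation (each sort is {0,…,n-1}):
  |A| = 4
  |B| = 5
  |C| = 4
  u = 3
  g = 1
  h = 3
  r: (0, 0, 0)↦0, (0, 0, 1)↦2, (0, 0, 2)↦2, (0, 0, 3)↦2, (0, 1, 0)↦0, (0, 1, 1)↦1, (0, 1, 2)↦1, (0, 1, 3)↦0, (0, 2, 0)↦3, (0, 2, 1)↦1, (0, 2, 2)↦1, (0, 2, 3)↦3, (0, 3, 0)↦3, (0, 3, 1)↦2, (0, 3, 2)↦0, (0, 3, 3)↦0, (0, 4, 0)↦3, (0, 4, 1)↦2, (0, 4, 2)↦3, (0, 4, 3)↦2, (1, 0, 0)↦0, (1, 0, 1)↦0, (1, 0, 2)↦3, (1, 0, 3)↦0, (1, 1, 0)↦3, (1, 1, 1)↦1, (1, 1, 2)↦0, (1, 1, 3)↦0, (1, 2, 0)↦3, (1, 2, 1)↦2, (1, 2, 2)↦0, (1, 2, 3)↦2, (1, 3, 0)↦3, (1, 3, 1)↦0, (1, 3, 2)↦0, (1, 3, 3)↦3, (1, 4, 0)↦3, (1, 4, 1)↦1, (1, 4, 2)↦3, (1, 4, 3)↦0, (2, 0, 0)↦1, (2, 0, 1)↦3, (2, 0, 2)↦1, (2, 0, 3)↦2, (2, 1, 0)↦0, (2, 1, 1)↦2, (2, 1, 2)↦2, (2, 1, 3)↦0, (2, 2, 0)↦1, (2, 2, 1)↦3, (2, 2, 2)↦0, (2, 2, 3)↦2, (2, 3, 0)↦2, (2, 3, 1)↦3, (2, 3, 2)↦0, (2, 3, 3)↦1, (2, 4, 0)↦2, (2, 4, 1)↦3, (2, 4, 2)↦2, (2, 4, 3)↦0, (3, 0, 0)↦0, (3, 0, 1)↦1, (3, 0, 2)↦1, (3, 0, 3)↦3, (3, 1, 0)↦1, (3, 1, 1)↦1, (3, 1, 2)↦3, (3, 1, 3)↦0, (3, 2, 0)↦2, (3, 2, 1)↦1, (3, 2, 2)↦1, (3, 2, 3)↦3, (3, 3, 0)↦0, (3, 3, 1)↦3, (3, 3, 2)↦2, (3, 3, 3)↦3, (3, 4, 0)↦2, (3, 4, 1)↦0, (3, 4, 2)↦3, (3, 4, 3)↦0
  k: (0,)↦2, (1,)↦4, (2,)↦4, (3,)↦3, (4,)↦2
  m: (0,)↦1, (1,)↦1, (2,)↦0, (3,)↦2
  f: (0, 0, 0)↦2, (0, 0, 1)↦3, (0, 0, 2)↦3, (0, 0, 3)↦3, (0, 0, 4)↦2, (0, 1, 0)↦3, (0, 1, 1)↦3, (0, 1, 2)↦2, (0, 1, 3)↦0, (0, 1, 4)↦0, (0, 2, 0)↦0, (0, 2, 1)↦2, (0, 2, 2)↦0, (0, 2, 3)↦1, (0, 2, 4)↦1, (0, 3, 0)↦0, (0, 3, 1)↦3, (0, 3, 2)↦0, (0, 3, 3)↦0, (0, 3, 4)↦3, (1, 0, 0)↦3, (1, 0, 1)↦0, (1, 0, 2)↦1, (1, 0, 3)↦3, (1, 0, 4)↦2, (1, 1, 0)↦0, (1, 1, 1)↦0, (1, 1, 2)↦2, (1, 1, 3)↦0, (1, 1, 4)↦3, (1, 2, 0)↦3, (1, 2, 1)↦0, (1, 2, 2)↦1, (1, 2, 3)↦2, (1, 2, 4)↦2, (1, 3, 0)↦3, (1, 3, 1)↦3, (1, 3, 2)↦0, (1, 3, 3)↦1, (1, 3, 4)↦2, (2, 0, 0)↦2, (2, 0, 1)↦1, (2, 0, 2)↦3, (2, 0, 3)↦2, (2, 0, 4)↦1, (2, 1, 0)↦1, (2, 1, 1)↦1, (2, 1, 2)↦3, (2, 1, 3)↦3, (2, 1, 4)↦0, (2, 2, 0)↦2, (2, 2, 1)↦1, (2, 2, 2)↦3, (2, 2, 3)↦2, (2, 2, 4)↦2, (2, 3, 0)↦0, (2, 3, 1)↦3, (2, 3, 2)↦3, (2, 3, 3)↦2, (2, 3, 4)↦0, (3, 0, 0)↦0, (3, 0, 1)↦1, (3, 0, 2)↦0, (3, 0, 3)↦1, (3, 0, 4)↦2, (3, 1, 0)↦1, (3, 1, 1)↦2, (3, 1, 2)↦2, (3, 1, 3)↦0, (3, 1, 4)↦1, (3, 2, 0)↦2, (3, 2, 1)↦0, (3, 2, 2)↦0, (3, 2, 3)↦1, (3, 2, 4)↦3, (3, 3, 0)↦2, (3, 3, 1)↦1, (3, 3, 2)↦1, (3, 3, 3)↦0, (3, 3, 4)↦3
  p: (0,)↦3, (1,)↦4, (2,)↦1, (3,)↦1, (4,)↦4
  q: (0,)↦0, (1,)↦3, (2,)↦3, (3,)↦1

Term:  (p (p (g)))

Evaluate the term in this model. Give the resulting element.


value = 4

  g = 1
  (p (g)) = p(1,) = 4
  (p (p (g))) = p(4,) = 4


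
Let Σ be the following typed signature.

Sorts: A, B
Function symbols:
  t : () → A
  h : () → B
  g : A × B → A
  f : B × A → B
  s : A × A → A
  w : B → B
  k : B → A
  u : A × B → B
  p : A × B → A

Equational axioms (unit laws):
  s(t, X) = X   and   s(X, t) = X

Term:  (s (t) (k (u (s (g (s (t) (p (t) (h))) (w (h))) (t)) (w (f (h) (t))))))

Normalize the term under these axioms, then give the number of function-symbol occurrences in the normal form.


size = 12

1. (s (t) (k (u (s (g (s (t) (p (t) (h))) (w (h))) (t)) (w (f (h) (t))))))  →  (k (u (s (g (s (t) (p (t) (h))) (w (h))) (t)) (w (f (h) (t)))))
2. (k (u (s (g (s (t) (p (t) (h))) (w (h))) (t)) (w (f (h) (t)))))  →  (k (u (g (s (t) (p (t) (h))) (w (h))) (w (f (h) (t)))))
3. (k (u (g (s (t) (p (t) (h))) (w (h))) (w (f (h) (t)))))  →  (k (u (g (p (t) (h)) (w (h))) (w (f (h) (t)))))
normal form: (k (u (g (p (t) (h)) (w (h))) (w (f (h) (t)))))


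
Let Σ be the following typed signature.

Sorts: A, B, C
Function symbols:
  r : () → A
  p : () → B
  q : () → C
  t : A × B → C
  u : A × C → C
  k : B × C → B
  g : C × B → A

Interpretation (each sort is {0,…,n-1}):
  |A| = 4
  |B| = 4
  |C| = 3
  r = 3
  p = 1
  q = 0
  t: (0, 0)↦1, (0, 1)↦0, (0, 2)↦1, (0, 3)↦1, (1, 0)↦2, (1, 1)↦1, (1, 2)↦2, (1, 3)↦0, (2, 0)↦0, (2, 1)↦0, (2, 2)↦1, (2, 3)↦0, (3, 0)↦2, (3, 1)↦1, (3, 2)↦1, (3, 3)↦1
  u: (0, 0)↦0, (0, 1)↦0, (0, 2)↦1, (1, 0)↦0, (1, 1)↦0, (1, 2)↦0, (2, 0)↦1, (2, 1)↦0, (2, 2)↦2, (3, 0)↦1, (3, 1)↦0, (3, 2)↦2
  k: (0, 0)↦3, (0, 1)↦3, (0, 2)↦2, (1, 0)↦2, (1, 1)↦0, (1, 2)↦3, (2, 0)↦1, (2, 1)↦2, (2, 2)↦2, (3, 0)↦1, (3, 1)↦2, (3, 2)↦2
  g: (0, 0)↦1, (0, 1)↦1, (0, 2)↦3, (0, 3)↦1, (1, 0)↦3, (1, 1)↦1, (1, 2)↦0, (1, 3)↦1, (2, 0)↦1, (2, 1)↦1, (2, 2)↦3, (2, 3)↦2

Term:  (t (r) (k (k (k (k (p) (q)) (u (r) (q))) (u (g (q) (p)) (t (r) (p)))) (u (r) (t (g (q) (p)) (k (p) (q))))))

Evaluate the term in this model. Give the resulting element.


  r = 3
  p = 1
  q = 0
  (k (p) (q)) = k(1, 0) = 2
  r = 3
  q = 0
  (u (r) (q)) = u(3, 0) = 1
  (k (k (p) (q)) (u (r) (q))) = k(2, 1) = 2
  q = 0
  p = 1
  (g (q) (p)) = g(0, 1) = 1
  r = 3
  p = 1
  (t (r) (p)) = t(3, 1) = 1
  (u (g (q) (p)) (t (r) (p))) = u(1, 1) = 0
  (k (k (k (p) (q)) (u (r) (q))) (u (g (q) (p)) (t (r) (p)))) = k(2, 0) = 1
  r = 3
  q = 0
  p = 1
  (g (q) (p)) = g(0, 1) = 1
  p = 1
  q = 0
  (k (p) (q)) = k(1, 0) = 2
  (t (g (q) (p)) (k (p) (q))) = t(1, 2) = 2
  (u (r) (t (g (q) (p)) (k (p) (q)))) = u(3, 2) = 2
  (k (k (k (k (p) (q)) (u (r) (q))) (u (g (q) (p)) (t (r) (p)))) (u (r) (t (g (q) (p)) (k (p) (q))))) = k(1, 2) = 3
  (t (r) (k (k (k (k (p) (q)) (u (r) (q))) (u (g (q) (p)) (t (r) (p)))) (u (r) (t (g (q) (p)) (k (p) (q)))))) = t(3, 3) = 1

value = 1


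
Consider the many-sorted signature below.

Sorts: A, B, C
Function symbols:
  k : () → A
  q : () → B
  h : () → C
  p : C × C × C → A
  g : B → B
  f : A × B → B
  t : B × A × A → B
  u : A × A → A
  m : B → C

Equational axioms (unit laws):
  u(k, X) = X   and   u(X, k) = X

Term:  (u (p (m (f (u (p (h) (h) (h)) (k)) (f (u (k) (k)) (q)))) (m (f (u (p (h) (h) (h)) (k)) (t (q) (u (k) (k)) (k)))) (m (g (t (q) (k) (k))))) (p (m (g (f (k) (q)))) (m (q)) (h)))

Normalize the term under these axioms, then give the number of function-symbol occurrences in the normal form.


size = 36

1. (u (p (m (f (u (p (h) (h) (h)) (k)) (f (u (k) (k)) (q)))) (m (f (u (p (h) (h) (h)) (k)) (t (q) (u (k) (k)) (k)))) (m (g (t (q) (k) (k))))) (p (m (g (f (k) (q)))) (m (q)) (h)))  →  (u (p (m (f (p (h) (h) (h)) (f (u (k) (k)) (q)))) (m (f (u (p (h) (h) (h)) (k)) (t (q) (u (k) (k)) (k)))) (m (g (t (q) (k) (k))))) (p (m (g (f (k) (q)))) (m (q)) (h)))
2. (u (p (m (f (p (h) (h) (h)) (f (u (k) (k)) (q)))) (m (f (u (p (h) (h) (h)) (k)) (t (q) (u (k) (k)) (k)))) (m (g (t (q) (k) (k))))) (p (m (g (f (k) (q)))) (m (q)) (h)))  →  (u (p (m (f (p (h) (h) (h)) (f (k) (q)))) (m (f (u (p (h) (h) (h)) (k)) (t (q) (u (k) (k)) (k)))) (m (g (t (q) (k) (k))))) (p (m (g (f (k) (q)))) (m (q)) (h)))
3. (u (p (m (f (p (h) (h) (h)) (f (k) (q)))) (m (f (u (p (h) (h) (h)) (k)) (t (q) (u (k) (k)) (k)))) (m (g (t (q) (k) (k))))) (p (m (g (f (k) (q)))) (m (q)) (h)))  →  (u (p (m (f (p (h) (h) (h)) (f (k) (q)))) (m (f (p (h) (h) (h)) (t (q) (u (k) (k)) (k)))) (m (g (t (q) (k) (k))))) (p (m (g (f (k) (q)))) (m (q)) (h)))
4. (u (p (m (f (p (h) (h) (h)) (f (k) (q)))) (m (f (p (h) (h) (h)) (t (q) (u (k) (k)) (k)))) (m (g (t (q) (k) (k))))) (p (m (g (f (k) (q)))) (m (q)) (h)))  →  (u (p (m (f (p (h) (h) (h)) (f (k) (q)))) (m (f (p (h) (h) (h)) (t (q) (k) (k)))) (m (g (t (q) (k) (k))))) (p (m (g (f (k) (q)))) (m (q)) (h)))
normal form: (u (p (m (f (p (h) (h) (h)) (f (k) (q)))) (m (f (p (h) (h) (h)) (t (q) (k) (k)))) (m (g (t (q) (k) (k))))) (p (m (g (f (k) (q)))) (m (q)) (h)))


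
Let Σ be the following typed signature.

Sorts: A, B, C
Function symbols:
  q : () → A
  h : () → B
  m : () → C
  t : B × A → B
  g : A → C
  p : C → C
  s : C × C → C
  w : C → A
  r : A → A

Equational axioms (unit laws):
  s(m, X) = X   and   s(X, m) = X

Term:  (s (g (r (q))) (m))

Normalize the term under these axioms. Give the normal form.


normal form = (g (r (q)))

1. (s (g (r (q))) (m))  →  (g (r (q)))


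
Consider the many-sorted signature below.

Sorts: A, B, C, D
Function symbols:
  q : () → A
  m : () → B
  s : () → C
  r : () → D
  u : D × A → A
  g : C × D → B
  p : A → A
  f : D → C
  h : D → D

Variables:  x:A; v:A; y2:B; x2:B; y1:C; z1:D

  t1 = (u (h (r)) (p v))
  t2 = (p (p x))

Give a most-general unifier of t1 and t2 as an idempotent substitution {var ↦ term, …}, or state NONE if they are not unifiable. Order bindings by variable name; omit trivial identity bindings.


head clash or occurs-check failure — not unifiable

NONE (not unifiable)


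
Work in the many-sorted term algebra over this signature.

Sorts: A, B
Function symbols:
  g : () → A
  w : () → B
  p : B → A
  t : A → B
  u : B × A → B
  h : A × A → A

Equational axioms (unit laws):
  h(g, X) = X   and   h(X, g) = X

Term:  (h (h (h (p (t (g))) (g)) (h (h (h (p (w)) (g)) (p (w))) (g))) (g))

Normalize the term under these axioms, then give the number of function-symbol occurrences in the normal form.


1. (h (h (h (p (t (g))) (g)) (h (h (h (p (w)) (g)) (p (w))) (g))) (g))  →  (h (h (p (t (g))) (g)) (h (h (h (p (w)) (g)) (p (w))) (g)))
2. (h (h (p (t (g))) (g)) (h (h (h (p (w)) (g)) (p (w))) (g)))  →  (h (p (t (g))) (h (h (h (p (w)) (g)) (p (w))) (g)))
3. (h (p (t (g))) (h (h (h (p (w)) (g)) (p (w))) (g)))  →  (h (p (t (g))) (h (h (p (w)) (g)) (p (w))))
4. (h (p (t (g))) (h (h (p (w)) (g)) (p (w))))  →  (h (p (t (g))) (h (p (w)) (p (w))))
normal form: (h (p (t (g))) (h (p (w)) (p (w))))

size = 9


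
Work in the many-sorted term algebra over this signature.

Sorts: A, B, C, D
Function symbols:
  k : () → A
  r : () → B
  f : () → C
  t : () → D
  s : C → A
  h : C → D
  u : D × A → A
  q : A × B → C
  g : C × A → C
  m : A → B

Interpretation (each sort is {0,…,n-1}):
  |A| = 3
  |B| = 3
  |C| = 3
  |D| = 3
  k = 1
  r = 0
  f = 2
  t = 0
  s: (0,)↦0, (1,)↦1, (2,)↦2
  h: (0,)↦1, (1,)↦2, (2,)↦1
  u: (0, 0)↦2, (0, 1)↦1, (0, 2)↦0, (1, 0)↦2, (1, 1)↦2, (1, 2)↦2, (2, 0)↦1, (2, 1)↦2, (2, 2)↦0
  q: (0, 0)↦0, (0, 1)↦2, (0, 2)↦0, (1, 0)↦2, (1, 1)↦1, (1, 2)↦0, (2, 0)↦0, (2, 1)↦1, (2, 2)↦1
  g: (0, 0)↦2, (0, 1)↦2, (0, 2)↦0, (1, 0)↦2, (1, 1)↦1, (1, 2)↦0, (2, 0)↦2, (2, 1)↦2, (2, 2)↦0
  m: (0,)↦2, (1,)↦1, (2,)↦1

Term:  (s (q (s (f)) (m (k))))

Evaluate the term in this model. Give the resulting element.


  f = 2
  (s (f)) = s(2,) = 2
  k = 1
  (m (k)) = m(1,) = 1
  (q (s (f)) (m (k))) = q(2, 1) = 1
  (s (q (s (f)) (m (k)))) = s(1,) = 1

value = 1


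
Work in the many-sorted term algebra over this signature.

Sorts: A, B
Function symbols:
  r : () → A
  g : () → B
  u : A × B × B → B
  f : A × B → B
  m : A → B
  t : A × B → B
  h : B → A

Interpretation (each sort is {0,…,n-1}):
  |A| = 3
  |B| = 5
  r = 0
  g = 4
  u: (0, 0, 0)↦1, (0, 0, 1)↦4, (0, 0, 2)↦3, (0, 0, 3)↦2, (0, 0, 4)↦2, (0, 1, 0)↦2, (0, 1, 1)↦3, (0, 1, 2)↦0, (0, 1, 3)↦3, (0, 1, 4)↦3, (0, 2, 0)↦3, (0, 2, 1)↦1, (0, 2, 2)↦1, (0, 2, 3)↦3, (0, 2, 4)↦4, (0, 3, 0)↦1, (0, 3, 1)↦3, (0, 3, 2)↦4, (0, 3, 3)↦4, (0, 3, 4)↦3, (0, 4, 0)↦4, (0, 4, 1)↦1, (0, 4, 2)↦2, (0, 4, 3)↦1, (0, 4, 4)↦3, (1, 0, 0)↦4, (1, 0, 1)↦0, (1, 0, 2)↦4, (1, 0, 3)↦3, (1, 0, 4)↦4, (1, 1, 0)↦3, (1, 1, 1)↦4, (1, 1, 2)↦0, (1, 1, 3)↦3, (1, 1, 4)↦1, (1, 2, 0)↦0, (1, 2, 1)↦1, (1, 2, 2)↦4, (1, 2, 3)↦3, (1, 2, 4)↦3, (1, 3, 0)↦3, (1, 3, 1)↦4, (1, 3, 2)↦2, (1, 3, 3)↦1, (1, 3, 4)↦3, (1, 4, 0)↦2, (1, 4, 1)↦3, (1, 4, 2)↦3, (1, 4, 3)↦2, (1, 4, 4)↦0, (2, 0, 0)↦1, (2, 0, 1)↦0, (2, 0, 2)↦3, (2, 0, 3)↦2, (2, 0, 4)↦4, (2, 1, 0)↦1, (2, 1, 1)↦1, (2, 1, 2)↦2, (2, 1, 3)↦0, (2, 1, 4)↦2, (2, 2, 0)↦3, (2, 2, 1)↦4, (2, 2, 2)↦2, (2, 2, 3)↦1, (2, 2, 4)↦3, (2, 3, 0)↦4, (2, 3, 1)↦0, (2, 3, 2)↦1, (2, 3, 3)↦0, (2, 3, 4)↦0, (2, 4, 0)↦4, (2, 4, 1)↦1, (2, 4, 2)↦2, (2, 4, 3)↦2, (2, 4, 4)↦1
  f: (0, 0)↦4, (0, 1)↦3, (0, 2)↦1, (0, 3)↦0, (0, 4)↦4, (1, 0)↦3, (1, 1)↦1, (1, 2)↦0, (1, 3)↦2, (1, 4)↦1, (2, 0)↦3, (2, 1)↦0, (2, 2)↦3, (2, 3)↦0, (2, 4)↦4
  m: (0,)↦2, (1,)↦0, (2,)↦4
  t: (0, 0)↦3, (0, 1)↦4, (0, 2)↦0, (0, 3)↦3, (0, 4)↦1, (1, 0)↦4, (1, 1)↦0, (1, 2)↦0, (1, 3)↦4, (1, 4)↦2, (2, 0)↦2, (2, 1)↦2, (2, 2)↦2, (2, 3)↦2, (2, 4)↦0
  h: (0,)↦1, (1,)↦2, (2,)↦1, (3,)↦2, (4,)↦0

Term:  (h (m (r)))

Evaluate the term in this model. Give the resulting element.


  r = 0
  (m (r)) = m(0,) = 2
  (h (m (r))) = h(2,) = 1

value = 1


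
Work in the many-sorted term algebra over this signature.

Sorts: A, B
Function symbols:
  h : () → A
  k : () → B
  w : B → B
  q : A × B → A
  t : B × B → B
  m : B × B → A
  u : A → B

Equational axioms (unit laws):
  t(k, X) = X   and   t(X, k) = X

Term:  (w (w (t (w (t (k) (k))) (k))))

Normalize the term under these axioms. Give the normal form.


1. (w (w (t (w (t (k) (k))) (k))))  →  (w (w (w (t (k) (k)))))
2. (w (w (w (t (k) (k)))))  →  (w (w (w (k))))

normal form = (w (w (w (k))))


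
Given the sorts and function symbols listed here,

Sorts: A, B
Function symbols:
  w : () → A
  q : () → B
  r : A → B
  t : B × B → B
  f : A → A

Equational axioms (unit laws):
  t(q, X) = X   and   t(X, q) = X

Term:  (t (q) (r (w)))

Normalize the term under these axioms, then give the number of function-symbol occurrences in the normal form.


1. (t (q) (r (w)))  →  (r (w))
normal form: (r (w))

size = 2


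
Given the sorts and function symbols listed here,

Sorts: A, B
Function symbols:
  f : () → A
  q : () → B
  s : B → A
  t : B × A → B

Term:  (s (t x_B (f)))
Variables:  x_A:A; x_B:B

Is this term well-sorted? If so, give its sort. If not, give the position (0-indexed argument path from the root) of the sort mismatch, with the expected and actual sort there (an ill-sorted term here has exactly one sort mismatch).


    x_B : B
    (f) : A
  (t x_B (f)) : B
(s (t x_B (f))) : A

well-sorted; sort = A


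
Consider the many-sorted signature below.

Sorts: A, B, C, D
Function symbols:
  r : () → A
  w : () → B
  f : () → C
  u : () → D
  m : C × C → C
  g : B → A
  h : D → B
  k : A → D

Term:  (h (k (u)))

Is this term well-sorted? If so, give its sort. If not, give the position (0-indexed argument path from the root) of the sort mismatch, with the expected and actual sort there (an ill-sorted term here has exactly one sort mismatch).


ill-sorted at position [0, 0]: expected A, got D

    (u) : D
  (k (u)) : ✗ arg 0 at [0, 0] has sort D, expected A


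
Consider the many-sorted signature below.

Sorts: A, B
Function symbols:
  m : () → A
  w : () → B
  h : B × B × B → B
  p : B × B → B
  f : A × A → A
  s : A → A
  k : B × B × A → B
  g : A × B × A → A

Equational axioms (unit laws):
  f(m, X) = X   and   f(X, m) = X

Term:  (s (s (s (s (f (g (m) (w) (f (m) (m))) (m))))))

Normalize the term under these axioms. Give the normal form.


normal form = (s (s (s (s (g (m) (w) (m))))))

1. (s (s (s (s (f (g (m) (w) (f (m) (m))) (m))))))  →  (s (s (s (s (g (m) (w) (f (m) (m)))))))
2. (s (s (s (s (g (m) (w) (f (m) (m)))))))  →  (s (s (s (s (g (m) (w) (m))))))


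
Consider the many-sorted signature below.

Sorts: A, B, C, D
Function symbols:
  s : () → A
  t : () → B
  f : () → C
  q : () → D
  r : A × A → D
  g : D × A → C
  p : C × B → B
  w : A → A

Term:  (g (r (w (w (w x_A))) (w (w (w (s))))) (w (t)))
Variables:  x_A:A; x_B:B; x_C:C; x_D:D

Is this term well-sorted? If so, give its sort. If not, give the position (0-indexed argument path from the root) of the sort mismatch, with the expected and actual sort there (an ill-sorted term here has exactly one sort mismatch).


          x_A : A
        (w x_A) : A
      (w (w x_A)) : A
    (w (w (w x_A))) : A
          (s) : A
        (w (s)) : A
      (w (w (s))) : A
    (w (w (w (s)))) : A
  (r (w (w (w x_A))) (w (w (w (s))))) : D
    (t) : B
  (w (t)) : ✗ arg 0 at [1, 0] has sort B, expected A

ill-sorted at position [1, 0]: expected A, got B


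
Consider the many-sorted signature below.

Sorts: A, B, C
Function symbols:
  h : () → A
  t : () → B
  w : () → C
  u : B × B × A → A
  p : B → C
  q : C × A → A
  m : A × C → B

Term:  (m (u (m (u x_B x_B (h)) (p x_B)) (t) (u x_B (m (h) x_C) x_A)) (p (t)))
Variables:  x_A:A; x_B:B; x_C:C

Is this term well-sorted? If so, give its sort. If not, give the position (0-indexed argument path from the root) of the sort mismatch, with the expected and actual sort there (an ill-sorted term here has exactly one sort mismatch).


well-sorted; sort = B

        x_B : B
        x_B : B
        (h) : A
      (u x_B x_B (h)) : A
        x_B : B
      (p x_B) : C
    (m (u x_B x_B (h)) (p x_B)) : B
    (t) : B
      x_B : B
        (h) : A
        x_C : C
      (m (h) x_C) : B
      x_A : A
    (u x_B (m (h) x_C) x_A) : A
  (u (m (u x_B x_B (h)) (p x_B)) (t) (u x_B (m (h) x_C) x_A)) : A
    (t) : B
  (p (t)) : C
(m (u (m (u x_B x_B (h)) (p x_B)) (t) (u x_B (m (h) x_C) x_A)) (p (t))) : B


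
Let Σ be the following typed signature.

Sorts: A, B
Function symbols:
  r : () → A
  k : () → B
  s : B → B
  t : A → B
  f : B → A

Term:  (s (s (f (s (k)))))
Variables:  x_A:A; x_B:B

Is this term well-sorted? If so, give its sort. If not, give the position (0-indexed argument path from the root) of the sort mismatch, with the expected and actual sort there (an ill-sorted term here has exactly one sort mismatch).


        (k) : B
      (s (k)) : B
    (f (s (k))) : A
  (s (f (s (k)))) : ✗ arg 0 at [0, 0] has sort A, expected B

ill-sorted at position [0, 0]: expected B, got A


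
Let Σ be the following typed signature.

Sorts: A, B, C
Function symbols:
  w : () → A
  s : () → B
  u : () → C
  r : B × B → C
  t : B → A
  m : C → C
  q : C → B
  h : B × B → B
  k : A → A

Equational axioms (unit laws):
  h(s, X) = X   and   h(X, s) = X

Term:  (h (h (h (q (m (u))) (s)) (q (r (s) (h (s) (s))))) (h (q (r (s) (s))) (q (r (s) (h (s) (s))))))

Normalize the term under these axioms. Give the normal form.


normal form = (h (h (q (m (u))) (q (r (s) (s)))) (h (q (r (s) (s))) (q (r (s) (s)))))

1. (h (h (h (q (m (u))) (s)) (q (r (s) (h (s) (s))))) (h (q (r (s) (s))) (q (r (s) (h (s) (s))))))  →  (h (h (q (m (u))) (q (r (s) (h (s) (s))))) (h (q (r (s) (s))) (q (r (s) (h (s) (s))))))
2. (h (h (q (m (u))) (q (r (s) (h (s) (s))))) (h (q (r (s) (s))) (q (r (s) (h (s) (s))))))  →  (h (h (q (m (u))) (q (r (s) (s)))) (h (q (r (s) (s))) (q (r (s) (h (s) (s))))))
3. (h (h (q (m (u))) (q (r (s) (s)))) (h (q (r (s) (s))) (q (r (s) (h (s) (s))))))  →  (h (h (q (m (u))) (q (r (s) (s)))) (h (q (r (s) (s))) (q (r (s) (s)))))


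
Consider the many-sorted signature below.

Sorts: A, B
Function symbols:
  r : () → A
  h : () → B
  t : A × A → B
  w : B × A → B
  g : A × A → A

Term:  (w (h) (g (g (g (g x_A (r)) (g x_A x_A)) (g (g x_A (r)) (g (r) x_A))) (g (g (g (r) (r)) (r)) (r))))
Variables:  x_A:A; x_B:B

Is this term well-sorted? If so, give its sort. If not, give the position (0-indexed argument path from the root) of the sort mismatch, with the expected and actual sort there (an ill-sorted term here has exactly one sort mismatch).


well-sorted; sort = B

  (h) : B
          x_A : A
          (r) : A
        (g x_A (r)) : A
          x_A : A
          x_A : A
        (g x_A x_A) : A
      (g (g x_A (r)) (g x_A x_A)) : A
          x_A : A
          (r) : A
        (g x_A (r)) : A
          (r) : A
          x_A : A
        (g (r) x_A) : A
      (g (g x_A (r)) (g (r) x_A)) : A
    (g (g (g x_A (r)) (g x_A x_A)) (g (g x_A (r)) (g (r) x_A))) : A
          (r) : A
          (r) : A
        (g (r) (r)) : A
        (r) : A
      (g (g (r) (r)) (r)) : A
      (r) : A
    (g (g (g (r) (r)) (r)) (r)) : A
  (g (g (g (g x_A (r)) (g x_A x_A)) (g (g x_A (r)) (g (r) x_A))) (g (g (g (r) (r)) (r)) (r))) : A
(w (h) (g (g (g (g x_A (r)) (g x_A x_A)) (g (g x_A (r)) (g (r) x_A))) (g (g (g (r) (r)) (r)) (r)))) : B


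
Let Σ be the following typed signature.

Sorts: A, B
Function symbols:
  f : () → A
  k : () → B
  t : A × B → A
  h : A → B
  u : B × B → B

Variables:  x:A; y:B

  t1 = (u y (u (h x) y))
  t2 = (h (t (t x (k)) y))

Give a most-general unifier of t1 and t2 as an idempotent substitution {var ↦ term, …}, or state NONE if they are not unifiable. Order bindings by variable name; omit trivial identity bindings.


NONE (not unifiable)

head clash or occurs-check failure — not unifiable


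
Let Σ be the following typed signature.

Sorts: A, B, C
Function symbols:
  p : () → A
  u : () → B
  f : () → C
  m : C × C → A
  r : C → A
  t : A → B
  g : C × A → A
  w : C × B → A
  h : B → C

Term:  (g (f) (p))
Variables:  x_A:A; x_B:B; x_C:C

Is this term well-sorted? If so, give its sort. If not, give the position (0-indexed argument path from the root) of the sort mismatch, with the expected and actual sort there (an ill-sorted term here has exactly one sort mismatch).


  (f) : C
  (p) : A
(g (f) (p)) : A

well-sorted; sort = A


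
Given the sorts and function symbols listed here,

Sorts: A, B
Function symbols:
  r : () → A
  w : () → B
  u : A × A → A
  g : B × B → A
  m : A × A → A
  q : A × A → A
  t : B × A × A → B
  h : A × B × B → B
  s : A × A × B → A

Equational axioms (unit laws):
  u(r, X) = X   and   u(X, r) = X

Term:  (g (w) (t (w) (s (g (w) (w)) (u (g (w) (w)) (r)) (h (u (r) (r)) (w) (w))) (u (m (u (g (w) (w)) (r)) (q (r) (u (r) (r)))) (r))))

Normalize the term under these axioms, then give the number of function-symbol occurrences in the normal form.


size = 22

1. (g (w) (t (w) (s (g (w) (w)) (u (g (w) (w)) (r)) (h (u (r) (r)) (w) (w))) (u (m (u (g (w) (w)) (r)) (q (r) (u (r) (r)))) (r))))  →  (g (w) (t (w) (s (g (w) (w)) (g (w) (w)) (h (u (r) (r)) (w) (w))) (u (m (u (g (w) (w)) (r)) (q (r) (u (r) (r)))) (r))))
2. (g (w) (t (w) (s (g (w) (w)) (g (w) (w)) (h (u (r) (r)) (w) (w))) (u (m (u (g (w) (w)) (r)) (q (r) (u (r) (r)))) (r))))  →  (g (w) (t (w) (s (g (w) (w)) (g (w) (w)) (h (r) (w) (w))) (u (m (u (g (w) (w)) (r)) (q (r) (u (r) (r)))) (r))))
3. (g (w) (t (w) (s (g (w) (w)) (g (w) (w)) (h (r) (w) (w))) (u (m (u (g (w) (w)) (r)) (q (r) (u (r) (r)))) (r))))  →  (g (w) (t (w) (s (g (w) (w)) (g (w) (w)) (h (r) (w) (w))) (m (u (g (w) (w)) (r)) (q (r) (u (r) (r))))))
4. (g (w) (t (w) (s (g (w) (w)) (g (w) (w)) (h (r) (w) (w))) (m (u (g (w) (w)) (r)) (q (r) (u (r) (r))))))  →  (g (w) (t (w) (s (g (w) (w)) (g (w) (w)) (h (r) (w) (w))) (m (g (w) (w)) (q (r) (u (r) (r))))))
5. (g (w) (t (w) (s (g (w) (w)) (g (w) (w)) (h (r) (w) (w))) (m (g (w) (w)) (q (r) (u (r) (r))))))  →  (g (w) (t (w) (s (g (w) (w)) (g (w) (w)) (h (r) (w) (w))) (m (g (w) (w)) (q (r) (r)))))
normal form: (g (w) (t (w) (s (g (w) (w)) (g (w) (w)) (h (r) (w) (w))) (m (g (w) (w)) (q (r) (r)))))


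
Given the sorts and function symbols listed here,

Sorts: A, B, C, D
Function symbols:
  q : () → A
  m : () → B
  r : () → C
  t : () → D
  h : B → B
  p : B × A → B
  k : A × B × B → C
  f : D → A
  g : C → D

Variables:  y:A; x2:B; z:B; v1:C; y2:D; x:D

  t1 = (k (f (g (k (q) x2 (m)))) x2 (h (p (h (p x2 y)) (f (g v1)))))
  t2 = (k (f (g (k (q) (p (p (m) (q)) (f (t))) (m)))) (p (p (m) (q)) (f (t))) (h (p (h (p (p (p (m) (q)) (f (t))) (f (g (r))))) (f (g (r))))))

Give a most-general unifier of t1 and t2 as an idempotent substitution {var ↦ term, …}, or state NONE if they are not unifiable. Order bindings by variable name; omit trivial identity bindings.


{v1 ↦ (r), x2 ↦ (p (p (m) (q)) (f (t))), y ↦ (f (g (r)))}


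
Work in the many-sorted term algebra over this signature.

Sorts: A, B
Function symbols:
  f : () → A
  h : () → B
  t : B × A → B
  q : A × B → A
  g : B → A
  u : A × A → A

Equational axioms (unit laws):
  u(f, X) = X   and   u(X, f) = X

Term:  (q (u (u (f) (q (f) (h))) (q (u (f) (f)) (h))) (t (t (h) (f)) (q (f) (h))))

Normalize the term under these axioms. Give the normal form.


normal form = (q (u (q (f) (h)) (q (f) (h))) (t (t (h) (f)) (q (f) (h))))

1. (q (u (u (f) (q (f) (h))) (q (u (f) (f)) (h))) (t (t (h) (f)) (q (f) (h))))  →  (q (u (q (f) (h)) (q (u (f) (f)) (h))) (t (t (h) (f)) (q (f) (h))))
2. (q (u (q (f) (h)) (q (u (f) (f)) (h))) (t (t (h) (f)) (q (f) (h))))  →  (q (u (q (f) (h)) (q (f) (h))) (t (t (h) (f)) (q (f) (h))))


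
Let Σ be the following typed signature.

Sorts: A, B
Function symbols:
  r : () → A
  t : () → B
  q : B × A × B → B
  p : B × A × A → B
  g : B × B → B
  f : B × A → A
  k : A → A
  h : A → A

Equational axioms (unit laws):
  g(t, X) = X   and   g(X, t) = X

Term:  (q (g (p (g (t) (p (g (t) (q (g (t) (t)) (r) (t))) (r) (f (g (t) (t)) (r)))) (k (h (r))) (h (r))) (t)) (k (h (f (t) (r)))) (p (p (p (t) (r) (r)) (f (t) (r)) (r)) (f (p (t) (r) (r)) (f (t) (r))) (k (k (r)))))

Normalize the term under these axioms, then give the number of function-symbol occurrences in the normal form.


size = 42

1. (q (g (p (g (t) (p (g (t) (q (g (t) (t)) (r) (t))) (r) (f (g (t) (t)) (r)))) (k (h (r))) (h (r))) (t)) (k (h (f (t) (r)))) (p (p (p (t) (r) (r)) (f (t) (r)) (r)) (f (p (t) (r) (r)) (f (t) (r))) (k (k (r)))))  →  (q (p (g (t) (p (g (t) (q (g (t) (t)) (r) (t))) (r) (f (g (t) (t)) (r)))) (k (h (r))) (h (r))) (k (h (f (t) (r)))) (p (p (p (t) (r) (r)) (f (t) (r)) (r)) (f (p (t) (r) (r)) (f (t) (r))) (k (k (r)))))
2. (q (p (g (t) (p (g (t) (q (g (t) (t)) (r) (t))) (r) (f (g (t) (t)) (r)))) (k (h (r))) (h (r))) (k (h (f (t) (r)))) (p (p (p (t) (r) (r)) (f (t) (r)) (r)) (f (p (t) (r) (r)) (f (t) (r))) (k (k (r)))))  →  (q (p (p (g (t) (q (g (t) (t)) (r) (t))) (r) (f (g (t) (t)) (r))) (k (h (r))) (h (r))) (k (h (f (t) (r)))) (p (p (p (t) (r) (r)) (f (t) (r)) (r)) (f (p (t) (r) (r)) (f (t) (r))) (k (k (r)))))
3. (q (p (p (g (t) (q (g (t) (t)) (r) (t))) (r) (f (g (t) (t)) (r))) (k (h (r))) (h (r))) (k (h (f (t) (r)))) (p (p (p (t) (r) (r)) (f (t) (r)) (r)) (f (p (t) (r) (r)) (f (t) (r))) (k (k (r)))))  →  (q (p (p (q (g (t) (t)) (r) (t)) (r) (f (g (t) (t)) (r))) (k (h (r))) (h (r))) (k (h (f (t) (r)))) (p (p (p (t) (r) (r)) (f (t) (r)) (r)) (f (p (t) (r) (r)) (f (t) (r))) (k (k (r)))))
4. (q (p (p (q (g (t) (t)) (r) (t)) (r) (f (g (t) (t)) (r))) (k (h (r))) (h (r))) (k (h (f (t) (r)))) (p (p (p (t) (r) (r)) (f (t) (r)) (r)) (f (p (t) (r) (r)) (f (t) (r))) (k (k (r)))))  →  (q (p (p (q (t) (r) (t)) (r) (f (g (t) (t)) (r))) (k (h (r))) (h (r))) (k (h (f (t) (r)))) (p (p (p (t) (r) (r)) (f (t) (r)) (r)) (f (p (t) (r) (r)) (f (t) (r))) (k (k (r)))))
5. (q (p (p (q (t) (r) (t)) (r) (f (g (t) (t)) (r))) (k (h (r))) (h (r))) (k (h (f (t) (r)))) (p (p (p (t) (r) (r)) (f (t) (r)) (r)) (f (p (t) (r) (r)) (f (t) (r))) (k (k (r)))))  →  (q (p (p (q (t) (r) (t)) (r) (f (t) (r))) (k (h (r))) (h (r))) (k (h (f (t) (r)))) (p (p (p (t) (r) (r)) (f (t) (r)) (r)) (f (p (t) (r) (r)) (f (t) (r))) (k (k (r)))))
normal form: (q (p (p (q (t) (r) (t)) (r) (f (t) (r))) (k (h (r))) (h (r))) (k (h (f (t) (r)))) (p (p (p (t) (r) (r)) (f (t) (r)) (r)) (f (p (t) (r) (r)) (f (t) (r))) (k (k (r)))))
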